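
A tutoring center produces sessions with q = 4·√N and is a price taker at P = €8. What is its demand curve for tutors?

N(w) = 256/w²

MP_N = (1/2)·4·N^(-1/2) = 2·N^(-1/2).
Setting P·MP_N = w: 16·N^(-1/2) = w.
Solving for N: N^(-1/2) = w/16, so N = (16/w)^(2).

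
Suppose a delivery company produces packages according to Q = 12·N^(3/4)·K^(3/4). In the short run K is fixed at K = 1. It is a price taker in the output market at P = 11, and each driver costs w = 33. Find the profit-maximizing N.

N* = 81

With K = 1, MP_N = (3/4)·12·N^(-1/4)·1^(3/4) = 9·N^(-1/4).
Profit maximization for a price taker requires P·MP_N = w: 11·9·N^(-1/4) = 33.
So N^(-1/4) = 1/3, which gives N = 81.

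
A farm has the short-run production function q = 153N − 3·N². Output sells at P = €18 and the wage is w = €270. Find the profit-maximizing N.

N* = 23

The marginal product of N is MP_N = 153 − 6N.
A price-taking firm hires until the value of the marginal product equals the wage: P·MP_N = w, so 18·(153 − 6N) = 270.
Then 153 − 6N = 15, giving N = 23.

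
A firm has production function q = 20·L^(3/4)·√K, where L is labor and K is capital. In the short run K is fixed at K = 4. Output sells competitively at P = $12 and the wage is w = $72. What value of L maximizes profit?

With K = 4, MP_L = (3/4)·20·L^(-1/4)·4^(1/2) = 30·L^(-1/4).
Profit maximization for a price taker requires P·MP_L = w: 12·30·L^(-1/4) = 72.
So L^(-1/4) = 0.2, which gives L = 625.

L* = 625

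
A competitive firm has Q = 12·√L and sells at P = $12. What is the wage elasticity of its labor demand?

MP_L = (1/2)·12·L^(-1/2), so P·MP_L = w gives 72·L^(-1/2) = w.
Solving, L(w) = (72/w)^(2). This is a constant-elasticity form: L ∝ w^(−2), so ε = −2.

ε = -2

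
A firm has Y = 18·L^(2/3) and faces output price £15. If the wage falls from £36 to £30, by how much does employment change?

From P·MP_L = w with MP_L = 12·L^(-1/3), the labor demand is L(w) = (180/w)^(3).
At w = 36: L = 125. At w = 30: L = 216.
ΔL = 216 − 125 = 91.

ΔL = 91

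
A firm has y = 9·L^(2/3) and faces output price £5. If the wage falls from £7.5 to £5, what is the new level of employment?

From P·MP_L = w with MP_L = 6·L^(-1/3), the labor demand is L(w) = (30/w)^(3).
At w = 7.5: L = 64. At w = 5: L = 216.

L* = 216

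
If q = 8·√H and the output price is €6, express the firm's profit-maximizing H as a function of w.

MP_H = (1/2)·8·H^(-1/2) = 4·H^(-1/2).
Setting P·MP_H = w: 24·H^(-1/2) = w.
Solving for H: H^(-1/2) = w/24, so H = (24/w)^(2).

H(w) = 576/w²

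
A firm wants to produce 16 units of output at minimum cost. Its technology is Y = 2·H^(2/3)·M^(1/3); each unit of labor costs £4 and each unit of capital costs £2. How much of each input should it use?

H* = 8, M* = 8

Cost minimization requires the marginal rate of technical substitution to equal the input-price ratio: MP_H/MP_M = w/r.
Here MP_H/MP_M = (2/3)·(M/H)/(1/3) = 2·(M/H). Setting this equal to 4/2 = 2 gives M = H.
Substituting into Y = 16: 2·H^(2/3)·(H)^(1/3) = 16.
Solving, H = 8 and M = 8.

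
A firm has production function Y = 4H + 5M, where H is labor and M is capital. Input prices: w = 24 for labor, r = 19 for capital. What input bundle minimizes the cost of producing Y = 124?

The inputs are perfect substitutes, so the firm uses whichever has the lower cost per unit of output.
Cost per unit of output via H is w/4 = 6; via M it is r/5 = 3.8. M is cheaper.
Producing Y = 124 with M alone: H = 0, M = 24.8.

H* = 0, M* = 24.8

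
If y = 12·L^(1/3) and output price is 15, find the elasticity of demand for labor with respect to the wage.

MP_L = (1/3)·12·L^(-2/3), so P·MP_L = w gives 60·L^(-2/3) = w.
Solving, L(w) = (60/w)^(3/2). This is a constant-elasticity form: L ∝ w^(−3/2), so ε = −3/2.

ε = -1.5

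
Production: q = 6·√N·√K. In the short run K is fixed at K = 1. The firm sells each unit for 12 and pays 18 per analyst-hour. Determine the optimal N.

N* = 4

With K = 1, MP_N = (1/2)·6·N^(-1/2)·1^(1/2) = 3·N^(-1/2).
Profit maximization for a price taker requires P·MP_N = w: 12·3·N^(-1/2) = 18.
So N^(-1/2) = 0.5, which gives N = 4.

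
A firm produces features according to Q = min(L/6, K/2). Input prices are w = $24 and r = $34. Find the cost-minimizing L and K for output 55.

With a fixed-proportions technology, the cost-minimizing bundle uses no slack in either input: L/6 = K/2 = Q.
So L = 6·55 = 330 and K = 2·55 = 110.

L* = 330, K* = 110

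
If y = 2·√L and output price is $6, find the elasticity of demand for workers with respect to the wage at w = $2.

ε = -2

MP_L = (1/2)·2·L^(-1/2), so P·MP_L = w gives 6·L^(-1/2) = w.
Solving, L(w) = (6/w)^(2). This is a constant-elasticity form: L ∝ w^(−2), so ε = −2.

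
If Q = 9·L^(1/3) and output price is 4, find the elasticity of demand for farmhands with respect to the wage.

MP_L = (1/3)·9·L^(-2/3), so P·MP_L = w gives 12·L^(-2/3) = w.
Solving, L(w) = (12/w)^(3/2). This is a constant-elasticity form: L ∝ w^(−3/2), so ε = −3/2.

ε = -1.5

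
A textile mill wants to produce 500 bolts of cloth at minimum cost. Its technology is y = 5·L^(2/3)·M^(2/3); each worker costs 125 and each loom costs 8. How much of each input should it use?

Cost minimization requires the marginal rate of technical substitution to equal the input-price ratio: MP_L/MP_M = w/r.
Here MP_L/MP_M = (2/3)·(M/L)/(2/3) = (M/L). Setting this equal to 125/8 = 15.625 gives M = 15.625L.
Substituting into y = 500: 5·L^(2/3)·(15.625L)^(2/3) = 500.
Solving, L = 8 and M = 125.

L* = 8, M* = 125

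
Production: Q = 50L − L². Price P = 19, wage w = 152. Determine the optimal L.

L* = 21

The marginal product of L is MP_L = 50 − 2L.
A price-taking firm hires until the value of the marginal product equals the wage: P·MP_L = w, so 19·(50 − 2L) = 152.
Then 50 − 2L = 8, giving L = 21.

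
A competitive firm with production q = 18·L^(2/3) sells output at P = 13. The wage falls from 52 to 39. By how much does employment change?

From P·MP_L = w with MP_L = 12·L^(-1/3), the labor demand is L(w) = (156/w)^(3).
At w = 52: L = 27. At w = 39: L = 64.
ΔL = 64 − 27 = 37.

ΔL = 37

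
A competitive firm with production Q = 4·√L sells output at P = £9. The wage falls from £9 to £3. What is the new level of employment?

From P·MP_L = w with MP_L = 2·L^(-1/2), the labor demand is L(w) = (18/w)^(2).
At w = 9: L = 4. At w = 3: L = 36.

L* = 36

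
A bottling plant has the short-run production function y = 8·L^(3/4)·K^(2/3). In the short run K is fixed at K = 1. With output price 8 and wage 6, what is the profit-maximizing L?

With K = 1, MP_L = (3/4)·8·L^(-1/4)·1^(2/3) = 6·L^(-1/4).
Profit maximization for a price taker requires P·MP_L = w: 8·6·L^(-1/4) = 6.
So L^(-1/4) = 0.125, which gives L = 4096.

L* = 4096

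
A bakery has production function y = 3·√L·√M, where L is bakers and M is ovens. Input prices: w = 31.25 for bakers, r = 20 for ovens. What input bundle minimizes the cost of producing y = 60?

L* = 16, M* = 25

Cost minimization requires the marginal rate of technical substitution to equal the input-price ratio: MP_L/MP_M = w/r.
Here MP_L/MP_M = (1/2)·(M/L)/(1/2) = (M/L). Setting this equal to 31.25/20 = 1.5625 gives M = 1.5625L.
Substituting into y = 60: 3·L^(1/2)·(1.5625L)^(1/2) = 60.
Solving, L = 16 and M = 25.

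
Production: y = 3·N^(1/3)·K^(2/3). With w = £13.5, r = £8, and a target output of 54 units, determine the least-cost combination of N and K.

Cost minimization requires the marginal rate of technical substitution to equal the input-price ratio: MP_N/MP_K = w/r.
Here MP_N/MP_K = (1/3)·(K/N)/(2/3) = 0.5·(K/N). Setting this equal to 13.5/8 = 1.6875 gives K = 3.375N.
Substituting into y = 54: 3·N^(1/3)·(3.375N)^(2/3) = 54.
Solving, N = 8 and K = 27.

N* = 8, K* = 27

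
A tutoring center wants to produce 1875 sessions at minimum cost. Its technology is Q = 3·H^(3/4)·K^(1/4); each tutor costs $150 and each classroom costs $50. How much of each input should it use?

Cost minimization requires the marginal rate of technical substitution to equal the input-price ratio: MP_H/MP_K = w/r.
Here MP_H/MP_K = (3/4)·(K/H)/(1/4) = 3·(K/H). Setting this equal to 150/50 = 3 gives K = H.
Substituting into Q = 1875: 3·H^(3/4)·(H)^(1/4) = 1875.
Solving, H = 625 and K = 625.

H* = 625, K* = 625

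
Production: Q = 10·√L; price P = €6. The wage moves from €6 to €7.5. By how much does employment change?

From P·MP_L = w with MP_L = 5·L^(-1/2), the labor demand is L(w) = (30/w)^(2).
At w = 6: L = 25. At w = 7.5: L = 16.
ΔL = 16 − 25 = -9.

ΔL = -9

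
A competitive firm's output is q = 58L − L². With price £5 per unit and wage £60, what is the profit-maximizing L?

L* = 23

The marginal product of L is MP_L = 58 − 2L.
A price-taking firm hires until the value of the marginal product equals the wage: P·MP_L = w, so 5·(58 − 2L) = 60.
Then 58 − 2L = 12, giving L = 23.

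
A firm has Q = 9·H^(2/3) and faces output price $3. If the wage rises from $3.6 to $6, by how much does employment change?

ΔH = -98

From P·MP_H = w with MP_H = 6·H^(-1/3), the labor demand is H(w) = (18/w)^(3).
At w = 3.6: H = 125. At w = 6: H = 27.
ΔH = 27 − 125 = -98.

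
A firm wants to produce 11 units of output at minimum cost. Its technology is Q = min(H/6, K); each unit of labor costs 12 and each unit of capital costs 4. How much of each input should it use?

H* = 66, K* = 11

With a fixed-proportions technology, the cost-minimizing bundle uses no slack in either input: H/6 = K = Q.
So H = 6·11 = 66 and K = 11.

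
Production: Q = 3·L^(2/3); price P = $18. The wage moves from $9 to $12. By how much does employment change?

From P·MP_L = w with MP_L = 2·L^(-1/3), the labor demand is L(w) = (36/w)^(3).
At w = 9: L = 64. At w = 12: L = 27.
ΔL = 27 − 64 = -37.

ΔL = -37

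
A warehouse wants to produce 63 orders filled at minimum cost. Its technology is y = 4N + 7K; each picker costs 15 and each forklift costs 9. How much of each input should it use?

N* = 0, K* = 9

The inputs are perfect substitutes, so the firm uses whichever has the lower cost per unit of output.
Cost per unit of output via N is w/4 = 3.75; via K it is r/7 = 9/7. K is cheaper.
Producing y = 63 with K alone: N = 0, K = 9.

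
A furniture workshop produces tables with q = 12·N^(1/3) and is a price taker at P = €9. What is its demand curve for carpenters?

N(w) = (36/w)^(3/2)

MP_N = (1/3)·12·N^(-2/3) = 4·N^(-2/3).
Setting P·MP_N = w: 36·N^(-2/3) = w.
Solving for N: N^(-2/3) = w/36, so N = (36/w)^(3/2).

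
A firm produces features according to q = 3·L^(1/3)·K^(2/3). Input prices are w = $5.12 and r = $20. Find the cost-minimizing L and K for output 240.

L* = 125, K* = 64

Cost minimization requires the marginal rate of technical substitution to equal the input-price ratio: MP_L/MP_K = w/r.
Here MP_L/MP_K = (1/3)·(K/L)/(2/3) = 0.5·(K/L). Setting this equal to 5.12/20 = 0.256 gives K = 0.512L.
Substituting into q = 240: 3·L^(1/3)·(0.512L)^(2/3) = 240.
Solving, L = 125 and K = 64.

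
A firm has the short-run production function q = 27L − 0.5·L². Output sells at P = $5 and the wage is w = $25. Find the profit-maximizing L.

L* = 22

The marginal product of L is MP_L = 27 − L.
A price-taking firm hires until the value of the marginal product equals the wage: P·MP_L = w, so 5·(27 − L) = 25.
Then 27 − L = 5, giving L = 22.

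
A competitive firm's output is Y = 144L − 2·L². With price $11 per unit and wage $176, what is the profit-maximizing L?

The marginal product of L is MP_L = 144 − 4L.
A price-taking firm hires until the value of the marginal product equals the wage: P·MP_L = w, so 11·(144 − 4L) = 176.
Then 144 − 4L = 16, giving L = 32.

L* = 32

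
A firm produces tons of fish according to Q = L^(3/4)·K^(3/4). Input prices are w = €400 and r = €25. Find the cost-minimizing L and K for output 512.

L* = 16, K* = 256

Cost minimization requires the marginal rate of technical substitution to equal the input-price ratio: MP_L/MP_K = w/r.
Here MP_L/MP_K = (3/4)·(K/L)/(3/4) = (K/L). Setting this equal to 400/25 = 16 gives K = 16L.
Substituting into Q = 512: L^(3/4)·(16L)^(3/4) = 512.
Solving, L = 16 and K = 256.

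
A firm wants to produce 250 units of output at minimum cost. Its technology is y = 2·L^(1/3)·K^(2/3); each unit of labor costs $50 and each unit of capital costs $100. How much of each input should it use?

L* = 125, K* = 125

Cost minimization requires the marginal rate of technical substitution to equal the input-price ratio: MP_L/MP_K = w/r.
Here MP_L/MP_K = (1/3)·(K/L)/(2/3) = 0.5·(K/L). Setting this equal to 50/100 = 0.5 gives K = L.
Substituting into y = 250: 2·L^(1/3)·(L)^(2/3) = 250.
Solving, L = 125 and K = 125.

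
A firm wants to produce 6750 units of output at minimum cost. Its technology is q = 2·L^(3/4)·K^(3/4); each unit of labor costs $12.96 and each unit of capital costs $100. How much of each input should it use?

Cost minimization requires the marginal rate of technical substitution to equal the input-price ratio: MP_L/MP_K = w/r.
Here MP_L/MP_K = (3/4)·(K/L)/(3/4) = (K/L). Setting this equal to 12.96/100 = 0.1296 gives K = 0.1296L.
Substituting into q = 6750: 2·L^(3/4)·(0.1296L)^(3/4) = 6750.
Solving, L = 625 and K = 81.

L* = 625, K* = 81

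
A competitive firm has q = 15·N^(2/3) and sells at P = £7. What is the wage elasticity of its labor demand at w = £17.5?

ε = -3

MP_N = (2/3)·15·N^(-1/3), so P·MP_N = w gives 70·N^(-1/3) = w.
Solving, N(w) = (70/w)^(3). This is a constant-elasticity form: N ∝ w^(−3), so ε = −3.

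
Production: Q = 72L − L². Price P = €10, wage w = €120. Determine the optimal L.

The marginal product of L is MP_L = 72 − 2L.
A price-taking firm hires until the value of the marginal product equals the wage: P·MP_L = w, so 10·(72 − 2L) = 120.
Then 72 − 2L = 12, giving L = 30.

L* = 30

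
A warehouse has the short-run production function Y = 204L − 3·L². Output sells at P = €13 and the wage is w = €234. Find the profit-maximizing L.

The marginal product of L is MP_L = 204 − 6L.
A price-taking firm hires until the value of the marginal product equals the wage: P·MP_L = w, so 13·(204 − 6L) = 234.
Then 204 − 6L = 18, giving L = 31.

L* = 31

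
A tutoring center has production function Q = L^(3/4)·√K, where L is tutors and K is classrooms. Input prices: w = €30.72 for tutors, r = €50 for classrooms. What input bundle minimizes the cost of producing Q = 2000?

Cost minimization requires the marginal rate of technical substitution to equal the input-price ratio: MP_L/MP_K = w/r.
Here MP_L/MP_K = (3/4)·(K/L)/(1/2) = 1.5·(K/L). Setting this equal to 30.72/50 = 0.6144 gives K = 0.4096L.
Substituting into Q = 2000: L^(3/4)·(0.4096L)^(1/2) = 2000.
Solving, L = 625 and K = 256.

L* = 625, K* = 256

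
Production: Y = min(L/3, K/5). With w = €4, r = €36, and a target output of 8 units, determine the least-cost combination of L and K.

L* = 24, K* = 40

With a fixed-proportions technology, the cost-minimizing bundle uses no slack in either input: L/3 = K/5 = Y.
So L = 3·8 = 24 and K = 5·8 = 40.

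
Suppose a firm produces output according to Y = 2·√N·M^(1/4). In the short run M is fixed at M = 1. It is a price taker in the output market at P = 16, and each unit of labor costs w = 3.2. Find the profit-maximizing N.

With M = 1, MP_N = (1/2)·2·N^(-1/2)·1^(1/4) = N^(-1/2).
Profit maximization for a price taker requires P·MP_N = w: 16·N^(-1/2) = 3.2.
So N^(-1/2) = 0.2, which gives N = 25.

N* = 25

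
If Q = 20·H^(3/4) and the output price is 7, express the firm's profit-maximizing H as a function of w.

MP_H = (3/4)·20·H^(-1/4) = 15·H^(-1/4).
Setting P·MP_H = w: 105·H^(-1/4) = w.
Solving for H: H^(-1/4) = w/105, so H = (105/w)^(4).

H(w) = (105/w)^(4)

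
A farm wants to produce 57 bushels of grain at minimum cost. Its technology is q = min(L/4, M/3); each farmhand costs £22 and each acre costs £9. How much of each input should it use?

L* = 228, M* = 171

With a fixed-proportions technology, the cost-minimizing bundle uses no slack in either input: L/4 = M/3 = q.
So L = 4·57 = 228 and M = 3·57 = 171.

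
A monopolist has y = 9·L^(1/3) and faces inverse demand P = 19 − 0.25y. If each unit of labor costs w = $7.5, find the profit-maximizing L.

Marginal revenue from the inverse demand is MR = 19 − 0.5y.
The marginal product is MP_L = 3·L^(-2/3).
A monopolist hires until marginal revenue product equals the wage: MR·MP_L = w.
At L, y = 9·L^(1/3). Substituting and solving: (19 − 4.5·L^(1/3))·3·L^(-2/3) = 7.5 gives L = 8.

L* = 8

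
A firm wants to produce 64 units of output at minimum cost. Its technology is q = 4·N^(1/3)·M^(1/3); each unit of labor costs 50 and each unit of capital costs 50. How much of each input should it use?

N* = 64, M* = 64

Cost minimization requires the marginal rate of technical substitution to equal the input-price ratio: MP_N/MP_M = w/r.
Here MP_N/MP_M = (1/3)·(M/N)/(1/3) = (M/N). Setting this equal to 50/50 = 1 gives M = N.
Substituting into q = 64: 4·N^(1/3)·(N)^(1/3) = 64.
Solving, N = 64 and M = 64.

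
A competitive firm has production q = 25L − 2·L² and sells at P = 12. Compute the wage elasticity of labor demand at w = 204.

From P·MP_L = w with MP_L = 25 − 4L, labor demand is L(w) = (25 − w/12)/4.
dL/dw = −1/(48) = -1/48.
At w = 204, L = 2, so ε = (dL/dw)·(w/L) = (-1/48)·(204/2) = -2.125.

ε = -2.125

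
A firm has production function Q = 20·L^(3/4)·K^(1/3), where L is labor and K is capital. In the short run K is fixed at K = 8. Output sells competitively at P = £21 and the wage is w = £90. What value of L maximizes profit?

L* = 2401

With K = 8, MP_L = (3/4)·20·L^(-1/4)·8^(1/3) = 30·L^(-1/4).
Profit maximization for a price taker requires P·MP_L = w: 21·30·L^(-1/4) = 90.
So L^(-1/4) = 1/7, which gives L = 2401.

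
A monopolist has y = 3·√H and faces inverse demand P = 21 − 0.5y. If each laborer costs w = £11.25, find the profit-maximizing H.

H* = 4

Marginal revenue from the inverse demand is MR = 21 − y.
The marginal product is MP_H = 1.5·H^(-1/2).
A monopolist hires until marginal revenue product equals the wage: MR·MP_H = w.
At H, y = 3·√H. Substituting and solving: (21 − 3·√H)·1.5·H^(-1/2) = 11.25 gives H = 4.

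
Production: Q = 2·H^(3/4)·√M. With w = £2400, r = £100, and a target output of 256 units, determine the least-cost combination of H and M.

Cost minimization requires the marginal rate of technical substitution to equal the input-price ratio: MP_H/MP_M = w/r.
Here MP_H/MP_M = (3/4)·(M/H)/(1/2) = 1.5·(M/H). Setting this equal to 2400/100 = 24 gives M = 16H.
Substituting into Q = 256: 2·H^(3/4)·(16H)^(1/2) = 256.
Solving, H = 16 and M = 256.

H* = 16, M* = 256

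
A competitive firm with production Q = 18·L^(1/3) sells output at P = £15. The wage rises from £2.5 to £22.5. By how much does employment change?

ΔL = -208

From P·MP_L = w with MP_L = 6·L^(-2/3), the labor demand is L(w) = (90/w)^(3/2).
At w = 2.5: L = 216. At w = 22.5: L = 8.
ΔL = 8 − 216 = -208.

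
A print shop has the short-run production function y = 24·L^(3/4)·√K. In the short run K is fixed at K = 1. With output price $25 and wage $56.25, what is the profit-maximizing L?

With K = 1, MP_L = (3/4)·24·L^(-1/4)·1^(1/2) = 18·L^(-1/4).
Profit maximization for a price taker requires P·MP_L = w: 25·18·L^(-1/4) = 56.25.
So L^(-1/4) = 0.125, which gives L = 4096.

L* = 4096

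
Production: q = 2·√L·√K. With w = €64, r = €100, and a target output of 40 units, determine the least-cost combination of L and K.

L* = 25, K* = 16

Cost minimization requires the marginal rate of technical substitution to equal the input-price ratio: MP_L/MP_K = w/r.
Here MP_L/MP_K = (1/2)·(K/L)/(1/2) = (K/L). Setting this equal to 64/100 = 0.64 gives K = 0.64L.
Substituting into q = 40: 2·L^(1/2)·(0.64L)^(1/2) = 40.
Solving, L = 25 and K = 16.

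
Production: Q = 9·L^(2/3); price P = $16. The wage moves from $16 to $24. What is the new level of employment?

L* = 64

From P·MP_L = w with MP_L = 6·L^(-1/3), the labor demand is L(w) = (96/w)^(3).
At w = 16: L = 216. At w = 24: L = 64.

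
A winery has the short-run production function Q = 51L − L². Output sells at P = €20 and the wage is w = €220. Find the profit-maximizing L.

The marginal product of L is MP_L = 51 − 2L.
A price-taking firm hires until the value of the marginal product equals the wage: P·MP_L = w, so 20·(51 − 2L) = 220.
Then 51 − 2L = 11, giving L = 20.

L* = 20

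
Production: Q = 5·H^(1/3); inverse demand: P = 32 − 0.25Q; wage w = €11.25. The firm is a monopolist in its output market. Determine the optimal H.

Marginal revenue from the inverse demand is MR = 32 − 0.5Q.
The marginal product is MP_H = (5/3)·H^(-2/3).
A monopolist hires until marginal revenue product equals the wage: MR·MP_H = w.
At H, Q = 5·H^(1/3). Substituting and solving: (32 − 2.5·H^(1/3))·(5/3)·H^(-2/3) = 11.25 gives H = 8.

H* = 8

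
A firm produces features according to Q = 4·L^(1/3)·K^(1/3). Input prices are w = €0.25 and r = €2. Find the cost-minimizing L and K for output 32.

Cost minimization requires the marginal rate of technical substitution to equal the input-price ratio: MP_L/MP_K = w/r.
Here MP_L/MP_K = (1/3)·(K/L)/(1/3) = (K/L). Setting this equal to 0.25/2 = 0.125 gives K = 0.125L.
Substituting into Q = 32: 4·L^(1/3)·(0.125L)^(1/3) = 32.
Solving, L = 64 and K = 8.

L* = 64, K* = 8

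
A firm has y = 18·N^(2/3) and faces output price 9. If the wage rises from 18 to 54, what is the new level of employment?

From P·MP_N = w with MP_N = 12·N^(-1/3), the labor demand is N(w) = (108/w)^(3).
At w = 18: N = 216. At w = 54: N = 8.

N* = 8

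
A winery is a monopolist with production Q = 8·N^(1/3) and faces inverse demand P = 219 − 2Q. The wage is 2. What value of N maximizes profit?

N* = 216

Marginal revenue from the inverse demand is MR = 219 − 4Q.
The marginal product is MP_N = (8/3)·N^(-2/3).
A monopolist hires until marginal revenue product equals the wage: MR·MP_N = w.
At N, Q = 8·N^(1/3). Substituting and solving: (219 − 32·N^(1/3))·(8/3)·N^(-2/3) = 2 gives N = 216.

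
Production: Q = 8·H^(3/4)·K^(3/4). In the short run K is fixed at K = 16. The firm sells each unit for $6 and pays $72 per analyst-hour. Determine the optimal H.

With K = 16, MP_H = (3/4)·8·H^(-1/4)·16^(3/4) = 48·H^(-1/4).
Profit maximization for a price taker requires P·MP_H = w: 6·48·H^(-1/4) = 72.
So H^(-1/4) = 0.25, which gives H = 256.

H* = 256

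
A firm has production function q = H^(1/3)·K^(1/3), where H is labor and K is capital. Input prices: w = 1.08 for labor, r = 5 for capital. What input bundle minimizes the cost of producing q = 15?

H* = 125, K* = 27

Cost minimization requires the marginal rate of technical substitution to equal the input-price ratio: MP_H/MP_K = w/r.
Here MP_H/MP_K = (1/3)·(K/H)/(1/3) = (K/H). Setting this equal to 1.08/5 = 0.216 gives K = 0.216H.
Substituting into q = 15: H^(1/3)·(0.216H)^(1/3) = 15.
Solving, H = 125 and K = 27.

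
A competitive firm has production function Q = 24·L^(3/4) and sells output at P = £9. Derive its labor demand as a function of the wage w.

L(w) = (162/w)^(4)

MP_L = (3/4)·24·L^(-1/4) = 18·L^(-1/4).
Setting P·MP_L = w: 162·L^(-1/4) = w.
Solving for L: L^(-1/4) = w/162, so L = (162/w)^(4).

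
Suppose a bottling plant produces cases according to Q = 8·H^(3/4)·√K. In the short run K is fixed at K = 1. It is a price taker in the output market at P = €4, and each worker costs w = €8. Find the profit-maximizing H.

With K = 1, MP_H = (3/4)·8·H^(-1/4)·1^(1/2) = 6·H^(-1/4).
Profit maximization for a price taker requires P·MP_H = w: 4·6·H^(-1/4) = 8.
So H^(-1/4) = 1/3, which gives H = 81.

H* = 81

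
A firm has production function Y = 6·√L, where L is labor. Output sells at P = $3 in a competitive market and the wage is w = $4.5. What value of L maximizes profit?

MP_L = (1/2)·6·L^(-1/2) = 3·L^(-1/2).
Profit maximization for a price taker requires P·MP_L = w: 3·3·L^(-1/2) = 4.5.
So L^(-1/2) = 0.5, which gives L = 4.

L* = 4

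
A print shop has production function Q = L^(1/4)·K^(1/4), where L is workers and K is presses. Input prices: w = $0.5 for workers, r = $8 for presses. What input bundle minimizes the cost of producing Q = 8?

L* = 256, K* = 16

Cost minimization requires the marginal rate of technical substitution to equal the input-price ratio: MP_L/MP_K = w/r.
Here MP_L/MP_K = (1/4)·(K/L)/(1/4) = (K/L). Setting this equal to 0.5/8 = 0.0625 gives K = 0.0625L.
Substituting into Q = 8: L^(1/4)·(0.0625L)^(1/4) = 8.
Solving, L = 256 and K = 16.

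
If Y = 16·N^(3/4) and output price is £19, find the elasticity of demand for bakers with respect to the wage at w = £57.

MP_N = (3/4)·16·N^(-1/4), so P·MP_N = w gives 228·N^(-1/4) = w.
Solving, N(w) = (228/w)^(4). This is a constant-elasticity form: N ∝ w^(−4), so ε = −4.

ε = -4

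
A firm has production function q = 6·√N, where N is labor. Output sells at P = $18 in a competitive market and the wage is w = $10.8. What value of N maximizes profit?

N* = 25

MP_N = (1/2)·6·N^(-1/2) = 3·N^(-1/2).
Profit maximization for a price taker requires P·MP_N = w: 18·3·N^(-1/2) = 10.8.
So N^(-1/2) = 0.2, which gives N = 25.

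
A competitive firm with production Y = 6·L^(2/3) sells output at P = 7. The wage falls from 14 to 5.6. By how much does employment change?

ΔL = 117

From P·MP_L = w with MP_L = 4·L^(-1/3), the labor demand is L(w) = (28/w)^(3).
At w = 14: L = 8. At w = 5.6: L = 125.
ΔL = 125 − 8 = 117.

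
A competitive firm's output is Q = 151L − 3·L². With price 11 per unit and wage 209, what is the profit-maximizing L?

The marginal product of L is MP_L = 151 − 6L.
A price-taking firm hires until the value of the marginal product equals the wage: P·MP_L = w, so 11·(151 − 6L) = 209.
Then 151 − 6L = 19, giving L = 22.

L* = 22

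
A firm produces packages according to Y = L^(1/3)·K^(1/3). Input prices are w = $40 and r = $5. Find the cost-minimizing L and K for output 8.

Cost minimization requires the marginal rate of technical substitution to equal the input-price ratio: MP_L/MP_K = w/r.
Here MP_L/MP_K = (1/3)·(K/L)/(1/3) = (K/L). Setting this equal to 40/5 = 8 gives K = 8L.
Substituting into Y = 8: L^(1/3)·(8L)^(1/3) = 8.
Solving, L = 8 and K = 64.

L* = 8, K* = 64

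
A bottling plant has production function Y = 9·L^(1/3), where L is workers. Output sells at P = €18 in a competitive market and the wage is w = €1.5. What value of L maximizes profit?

L* = 216

MP_L = (1/3)·9·L^(-2/3) = 3·L^(-2/3).
Profit maximization for a price taker requires P·MP_L = w: 18·3·L^(-2/3) = 1.5.
So L^(-2/3) = 1/36, which gives L = 216.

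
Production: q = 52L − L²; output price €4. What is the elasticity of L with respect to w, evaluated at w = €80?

ε = -0.625

From P·MP_L = w with MP_L = 52 − 2L, labor demand is L(w) = (52 − w/4)/2.
dL/dw = −1/(8) = -0.125.
At w = 80, L = 16, so ε = (dL/dw)·(w/L) = (-0.125)·(80/16) = -0.625.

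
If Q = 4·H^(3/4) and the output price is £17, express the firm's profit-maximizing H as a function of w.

MP_H = (3/4)·4·H^(-1/4) = 3·H^(-1/4).
Setting P·MP_H = w: 51·H^(-1/4) = w.
Solving for H: H^(-1/4) = w/51, so H = (51/w)^(4).

H(w) = 6765201/w^(4)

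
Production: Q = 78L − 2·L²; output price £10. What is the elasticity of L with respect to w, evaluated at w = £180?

From P·MP_L = w with MP_L = 78 − 4L, labor demand is L(w) = (78 − w/10)/4.
dL/dw = −1/(40) = -0.025.
At w = 180, L = 15, so ε = (dL/dw)·(w/L) = (-0.025)·(180/15) = -0.3.

ε = -0.3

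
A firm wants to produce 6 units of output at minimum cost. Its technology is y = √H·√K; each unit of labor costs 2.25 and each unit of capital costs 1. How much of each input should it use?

Cost minimization requires the marginal rate of technical substitution to equal the input-price ratio: MP_H/MP_K = w/r.
Here MP_H/MP_K = (1/2)·(K/H)/(1/2) = (K/H). Setting this equal to 2.25/1 = 2.25 gives K = 2.25H.
Substituting into y = 6: H^(1/2)·(2.25H)^(1/2) = 6.
Solving, H = 4 and K = 9.

H* = 4, K* = 9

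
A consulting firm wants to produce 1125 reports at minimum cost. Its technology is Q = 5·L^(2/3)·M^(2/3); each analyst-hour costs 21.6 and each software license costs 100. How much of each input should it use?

Cost minimization requires the marginal rate of technical substitution to equal the input-price ratio: MP_L/MP_M = w/r.
Here MP_L/MP_M = (2/3)·(M/L)/(2/3) = (M/L). Setting this equal to 21.6/100 = 0.216 gives M = 0.216L.
Substituting into Q = 1125: 5·L^(2/3)·(0.216L)^(2/3) = 1125.
Solving, L = 125 and M = 27.

L* = 125, M* = 27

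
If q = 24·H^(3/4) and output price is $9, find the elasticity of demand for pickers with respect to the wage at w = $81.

ε = -4

MP_H = (3/4)·24·H^(-1/4), so P·MP_H = w gives 162·H^(-1/4) = w.
Solving, H(w) = (162/w)^(4). This is a constant-elasticity form: H ∝ w^(−4), so ε = −4.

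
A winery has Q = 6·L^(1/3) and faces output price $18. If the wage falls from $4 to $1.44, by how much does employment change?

ΔL = 98

From P·MP_L = w with MP_L = 2·L^(-2/3), the labor demand is L(w) = (36/w)^(3/2).
At w = 4: L = 27. At w = 1.44: L = 125.
ΔL = 125 − 27 = 98.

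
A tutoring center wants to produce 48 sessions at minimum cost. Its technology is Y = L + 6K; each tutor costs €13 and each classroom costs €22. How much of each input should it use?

L* = 0, K* = 8

The inputs are perfect substitutes, so the firm uses whichever has the lower cost per unit of output.
Cost per unit of output via L is 13; via K it is 11/3. K is cheaper.
Producing Y = 48 with K alone: L = 0, K = 8.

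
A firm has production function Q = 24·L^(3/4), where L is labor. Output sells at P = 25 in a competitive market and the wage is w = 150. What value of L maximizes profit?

L* = 81

MP_L = (3/4)·24·L^(-1/4) = 18·L^(-1/4).
Profit maximization for a price taker requires P·MP_L = w: 25·18·L^(-1/4) = 150.
So L^(-1/4) = 1/3, which gives L = 81.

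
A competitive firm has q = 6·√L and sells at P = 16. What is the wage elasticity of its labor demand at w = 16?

ε = -2

MP_L = (1/2)·6·L^(-1/2), so P·MP_L = w gives 48·L^(-1/2) = w.
Solving, L(w) = (48/w)^(2). This is a constant-elasticity form: L ∝ w^(−2), so ε = −2.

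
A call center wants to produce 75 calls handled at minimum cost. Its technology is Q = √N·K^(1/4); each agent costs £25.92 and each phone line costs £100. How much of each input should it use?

Cost minimization requires the marginal rate of technical substitution to equal the input-price ratio: MP_N/MP_K = w/r.
Here MP_N/MP_K = (1/2)·(K/N)/(1/4) = 2·(K/N). Setting this equal to 25.92/100 = 0.2592 gives K = 0.1296N.
Substituting into Q = 75: N^(1/2)·(0.1296N)^(1/4) = 75.
Solving, N = 625 and K = 81.

N* = 625, K* = 81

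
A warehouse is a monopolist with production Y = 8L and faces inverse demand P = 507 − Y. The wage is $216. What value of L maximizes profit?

Marginal revenue from the inverse demand is MR = 507 − 2Y.
The marginal product is MP_L = 8.
A monopolist hires until marginal revenue product equals the wage: MR·MP_L = w.
(507 − 16L)·8 = 216, so L = 30.

L* = 30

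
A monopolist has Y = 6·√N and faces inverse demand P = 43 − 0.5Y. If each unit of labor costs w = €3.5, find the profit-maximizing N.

Marginal revenue from the inverse demand is MR = 43 − Y.
The marginal product is MP_N = 3·N^(-1/2).
A monopolist hires until marginal revenue product equals the wage: MR·MP_N = w.
At N, Y = 6·√N. Substituting and solving: (43 − 6·√N)·3·N^(-1/2) = 3.5 gives N = 36.

N* = 36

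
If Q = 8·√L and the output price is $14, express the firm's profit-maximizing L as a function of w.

MP_L = (1/2)·8·L^(-1/2) = 4·L^(-1/2).
Setting P·MP_L = w: 56·L^(-1/2) = w.
Solving for L: L^(-1/2) = w/56, so L = (56/w)^(2).

L(w) = 3136/w²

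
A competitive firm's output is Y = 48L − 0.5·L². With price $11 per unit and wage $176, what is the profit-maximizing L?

L* = 32

The marginal product of L is MP_L = 48 − L.
A price-taking firm hires until the value of the marginal product equals the wage: P·MP_L = w, so 11·(48 − L) = 176.
Then 48 − L = 16, giving L = 32.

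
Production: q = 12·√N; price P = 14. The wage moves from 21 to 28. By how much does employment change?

From P·MP_N = w with MP_N = 6·N^(-1/2), the labor demand is N(w) = (84/w)^(2).
At w = 21: N = 16. At w = 28: N = 9.
ΔN = 9 − 16 = -7.

ΔN = -7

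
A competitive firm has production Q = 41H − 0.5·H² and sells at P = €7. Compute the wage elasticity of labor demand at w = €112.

From P·MP_H = w with MP_H = 41 − H, labor demand is H(w) = 41 − w/7.
dH/dw = −1/(7) = -1/7.
At w = 112, H = 25, so ε = (dH/dw)·(w/H) = (-1/7)·(112/25) = -0.64.

ε = -0.64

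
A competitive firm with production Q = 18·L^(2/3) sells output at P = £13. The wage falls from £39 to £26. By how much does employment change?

ΔL = 152

From P·MP_L = w with MP_L = 12·L^(-1/3), the labor demand is L(w) = (156/w)^(3).
At w = 39: L = 64. At w = 26: L = 216.
ΔL = 216 − 64 = 152.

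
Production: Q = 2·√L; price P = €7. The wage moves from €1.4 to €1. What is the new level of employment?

From P·MP_L = w with MP_L = L^(-1/2), the labor demand is L(w) = (7/w)^(2).
At w = 1.4: L = 25. At w = 1: L = 49.

L* = 49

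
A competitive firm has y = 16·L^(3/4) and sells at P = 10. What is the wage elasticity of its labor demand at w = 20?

ε = -4

MP_L = (3/4)·16·L^(-1/4), so P·MP_L = w gives 120·L^(-1/4) = w.
Solving, L(w) = (120/w)^(4). This is a constant-elasticity form: L ∝ w^(−4), so ε = −4.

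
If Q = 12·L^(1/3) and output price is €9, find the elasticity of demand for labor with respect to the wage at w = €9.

MP_L = (1/3)·12·L^(-2/3), so P·MP_L = w gives 36·L^(-2/3) = w.
Solving, L(w) = (36/w)^(3/2). This is a constant-elasticity form: L ∝ w^(−3/2), so ε = −3/2.

ε = -1.5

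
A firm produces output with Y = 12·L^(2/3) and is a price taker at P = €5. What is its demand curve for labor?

MP_L = (2/3)·12·L^(-1/3) = 8·L^(-1/3).
Setting P·MP_L = w: 40·L^(-1/3) = w.
Solving for L: L^(-1/3) = w/40, so L = (40/w)^(3).

L(w) = 64000/w³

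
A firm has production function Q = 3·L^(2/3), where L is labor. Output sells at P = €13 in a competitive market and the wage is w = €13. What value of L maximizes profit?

MP_L = (2/3)·3·L^(-1/3) = 2·L^(-1/3).
Profit maximization for a price taker requires P·MP_L = w: 13·2·L^(-1/3) = 13.
So L^(-1/3) = 0.5, which gives L = 8.

L* = 8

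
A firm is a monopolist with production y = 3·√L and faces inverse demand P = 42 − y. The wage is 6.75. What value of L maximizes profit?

Marginal revenue from the inverse demand is MR = 42 − 2y.
The marginal product is MP_L = 1.5·L^(-1/2).
A monopolist hires until marginal revenue product equals the wage: MR·MP_L = w.
At L, y = 3·√L. Substituting and solving: (42 − 6·√L)·1.5·L^(-1/2) = 6.75 gives L = 16.

L* = 16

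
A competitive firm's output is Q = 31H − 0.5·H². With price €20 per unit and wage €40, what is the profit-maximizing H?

The marginal product of H is MP_H = 31 − H.
A price-taking firm hires until the value of the marginal product equals the wage: P·MP_H = w, so 20·(31 − H) = 40.
Then 31 − H = 2, giving H = 29.

H* = 29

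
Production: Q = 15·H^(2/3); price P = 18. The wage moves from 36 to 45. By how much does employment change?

From P·MP_H = w with MP_H = 10·H^(-1/3), the labor demand is H(w) = (180/w)^(3).
At w = 36: H = 125. At w = 45: H = 64.
ΔH = 64 − 125 = -61.

ΔH = -61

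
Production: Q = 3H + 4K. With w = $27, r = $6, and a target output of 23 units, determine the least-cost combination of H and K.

H* = 0, K* = 5.75

The inputs are perfect substitutes, so the firm uses whichever has the lower cost per unit of output.
Cost per unit of output via H is w/3 = 9; via K it is r/4 = 1.5. K is cheaper.
Producing Q = 23 with K alone: H = 0, K = 5.75.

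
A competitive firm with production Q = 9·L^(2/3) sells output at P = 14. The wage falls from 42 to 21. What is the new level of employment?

From P·MP_L = w with MP_L = 6·L^(-1/3), the labor demand is L(w) = (84/w)^(3).
At w = 42: L = 8. At w = 21: L = 64.

L* = 64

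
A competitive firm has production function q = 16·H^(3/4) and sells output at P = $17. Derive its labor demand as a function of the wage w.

H(w) = (204/w)^(4)

MP_H = (3/4)·16·H^(-1/4) = 12·H^(-1/4).
Setting P·MP_H = w: 204·H^(-1/4) = w.
Solving for H: H^(-1/4) = w/204, so H = (204/w)^(4).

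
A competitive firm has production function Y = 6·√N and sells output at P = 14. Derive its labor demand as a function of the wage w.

MP_N = (1/2)·6·N^(-1/2) = 3·N^(-1/2).
Setting P·MP_N = w: 42·N^(-1/2) = w.
Solving for N: N^(-1/2) = w/42, so N = (42/w)^(2).

N(w) = 1764/w²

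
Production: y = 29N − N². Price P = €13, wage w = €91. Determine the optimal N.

N* = 11

The marginal product of N is MP_N = 29 − 2N.
A price-taking firm hires until the value of the marginal product equals the wage: P·MP_N = w, so 13·(29 − 2N) = 91.
Then 29 − 2N = 7, giving N = 11.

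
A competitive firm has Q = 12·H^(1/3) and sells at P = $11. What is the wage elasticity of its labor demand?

MP_H = (1/3)·12·H^(-2/3), so P·MP_H = w gives 44·H^(-2/3) = w.
Solving, H(w) = (44/w)^(3/2). This is a constant-elasticity form: H ∝ w^(−3/2), so ε = −3/2.

ε = -1.5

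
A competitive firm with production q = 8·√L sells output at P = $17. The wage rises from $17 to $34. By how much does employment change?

ΔL = -12

From P·MP_L = w with MP_L = 4·L^(-1/2), the labor demand is L(w) = (68/w)^(2).
At w = 17: L = 16. At w = 34: L = 4.
ΔL = 4 − 16 = -12.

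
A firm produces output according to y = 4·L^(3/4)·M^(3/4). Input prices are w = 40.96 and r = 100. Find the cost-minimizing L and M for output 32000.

L* = 625, M* = 256

Cost minimization requires the marginal rate of technical substitution to equal the input-price ratio: MP_L/MP_M = w/r.
Here MP_L/MP_M = (3/4)·(M/L)/(3/4) = (M/L). Setting this equal to 40.96/100 = 0.4096 gives M = 0.4096L.
Substituting into y = 32000: 4·L^(3/4)·(0.4096L)^(3/4) = 32000.
Solving, L = 625 and M = 256.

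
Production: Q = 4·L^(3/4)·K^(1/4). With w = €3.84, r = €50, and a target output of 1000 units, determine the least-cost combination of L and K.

Cost minimization requires the marginal rate of technical substitution to equal the input-price ratio: MP_L/MP_K = w/r.
Here MP_L/MP_K = (3/4)·(K/L)/(1/4) = 3·(K/L). Setting this equal to 3.84/50 = 0.0768 gives K = 0.0256L.
Substituting into Q = 1000: 4·L^(3/4)·(0.0256L)^(1/4) = 1000.
Solving, L = 625 and K = 16.

L* = 625, K* = 16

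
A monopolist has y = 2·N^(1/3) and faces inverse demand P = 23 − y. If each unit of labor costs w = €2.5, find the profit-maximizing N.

Marginal revenue from the inverse demand is MR = 23 − 2y.
The marginal product is MP_N = (2/3)·N^(-2/3).
A monopolist hires until marginal revenue product equals the wage: MR·MP_N = w.
At N, y = 2·N^(1/3). Substituting and solving: (23 − 4·N^(1/3))·(2/3)·N^(-2/3) = 2.5 gives N = 8.

N* = 8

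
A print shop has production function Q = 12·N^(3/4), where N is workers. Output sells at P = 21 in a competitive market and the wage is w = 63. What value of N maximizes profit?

N* = 81

MP_N = (3/4)·12·N^(-1/4) = 9·N^(-1/4).
Profit maximization for a price taker requires P·MP_N = w: 21·9·N^(-1/4) = 63.
So N^(-1/4) = 1/3, which gives N = 81.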